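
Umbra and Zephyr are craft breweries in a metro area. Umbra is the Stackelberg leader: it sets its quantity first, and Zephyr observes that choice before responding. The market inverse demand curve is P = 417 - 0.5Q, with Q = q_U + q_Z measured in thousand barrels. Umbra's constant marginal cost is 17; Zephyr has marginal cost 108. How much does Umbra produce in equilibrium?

Solve by backward induction. Given q_U, the follower Zephyr maximises π_Z = (417 - (1/2)q_U - (1/2)q_Z)q_Z - 108q_Z.
Setting the follower's marginal profit to zero, 309 - (1/2)q_U - q_Z = 0, i.e. q_Z = (309 - (1/2)q_U).
Umbra substitutes q_Z(q_U) into its own profit: π_U = q_U(417 - (1/2)q_U - (309 - (1/2)q_U)/2) - 17q_U = (525/2 - (1/4)q_U)q_U - 17q_U.
The leader's first-order condition 491/2 - (1/2)q_U = 0 yields q_U = 491.
Then q_Z = (309 - (1/2)·491) = 127/2.

491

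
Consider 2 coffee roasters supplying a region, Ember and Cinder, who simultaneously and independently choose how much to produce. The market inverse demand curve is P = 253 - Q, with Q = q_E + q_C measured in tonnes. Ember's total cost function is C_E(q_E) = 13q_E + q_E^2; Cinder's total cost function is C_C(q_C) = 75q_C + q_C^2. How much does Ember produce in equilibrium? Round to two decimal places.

Ember's profit: π_E = (253 - Q)q_E - (13q_E + q_E²). Setting ∂π_E/∂q_E = 0: 240 - 4q_E - (q_C) = 0.
Cinder's first-order condition: 178 - 4q_C - (q_E) = 0.
So q_E = (240 - q_C)/4 and q_C = (178 - q_E)/4.
Solving the pair: q_E = 782/15, q_C = 472/15.

52.13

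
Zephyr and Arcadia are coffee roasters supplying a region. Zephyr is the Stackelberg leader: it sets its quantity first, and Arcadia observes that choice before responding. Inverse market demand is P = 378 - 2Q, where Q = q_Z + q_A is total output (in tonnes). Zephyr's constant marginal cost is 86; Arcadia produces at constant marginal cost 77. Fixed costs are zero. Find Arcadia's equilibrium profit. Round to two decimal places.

3180.03

Solve by backward induction. Given q_Z, the follower Arcadia maximises π_A = (378 - 2q_Z - 2q_A)q_A - 77q_A.
Follower FOC: 301 - 2q_Z - 4q_A = 0, so q_A(q_Z) = (301 - 2q_Z)/4.
The leader anticipates this reaction. Substituting into P = 378 - 2Q gives P = 455/2 - q_Z, so π_Z = (455/2 - q_Z)q_Z - 86q_Z.
Maximising: ∂π_Z/∂q_Z = 283/2 - 2q_Z = 0, giving q_Z = 283/4.
Then q_A = (301 - 2·(283/4))/4 = 319/8.
Price P = 378 - 2·(885/8) = 627/4.
Arcadia's profit: (627/4 - 77)·(319/8) = 3180.0313.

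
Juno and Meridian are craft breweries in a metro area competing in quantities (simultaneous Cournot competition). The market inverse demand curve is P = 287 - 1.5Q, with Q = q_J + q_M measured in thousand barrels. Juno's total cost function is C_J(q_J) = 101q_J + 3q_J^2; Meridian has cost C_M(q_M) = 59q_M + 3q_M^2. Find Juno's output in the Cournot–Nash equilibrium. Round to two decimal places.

16.91

Juno's profit: π_J = (287 - 1.5Q)q_J - (101q_J + 3q_J²). Setting ∂π_J/∂q_J = 0: 186 - 9q_J - (3/2)(q_M) = 0.
Meridian's first-order condition: 228 - 9q_M - (3/2)(q_J) = 0.
So q_J = (186 - (3/2)q_M)/9 and q_M = (228 - (3/2)q_J)/9.
Solving the pair: q_J = 592/35, q_M = 788/35.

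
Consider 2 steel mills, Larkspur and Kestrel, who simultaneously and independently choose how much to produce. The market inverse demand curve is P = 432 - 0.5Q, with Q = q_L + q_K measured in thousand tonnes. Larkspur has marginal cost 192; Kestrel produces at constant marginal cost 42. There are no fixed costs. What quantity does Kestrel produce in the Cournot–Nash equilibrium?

Larkspur's profit: π_L = (432 - 0.5Q)q_L - (192q_L). Setting ∂π_L/∂q_L = 0: 240 - q_L - (1/2)(q_K) = 0.
Kestrel's first-order condition: 390 - q_K - (1/2)(q_L) = 0.
So q_L = (240 - (1/2)q_K) and q_K = (390 - (1/2)q_L).
Solving the pair: q_L = 60, q_K = 360.

360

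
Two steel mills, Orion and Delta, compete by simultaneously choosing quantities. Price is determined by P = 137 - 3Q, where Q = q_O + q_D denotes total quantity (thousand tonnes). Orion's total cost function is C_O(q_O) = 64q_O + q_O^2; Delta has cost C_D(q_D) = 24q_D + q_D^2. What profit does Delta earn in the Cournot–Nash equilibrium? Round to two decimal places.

Orion's profit: π_O = (137 - 3Q)q_O - (64q_O + q_O²). Setting ∂π_O/∂q_O = 0: 73 - 8q_O - 3(q_D) = 0.
Delta's first-order condition: 113 - 8q_D - 3(q_O) = 0.
So q_O = (73 - 3q_D)/8 and q_D = (113 - 3q_O)/8.
Solving the pair: q_O = 49/11, q_D = 137/11.
Price P = 137 - 3·(186/11) = 949/11.
Delta's profit: (949/11)·(137/11) - 24·(137/11) - (137/11)² = 620.4628.

620.46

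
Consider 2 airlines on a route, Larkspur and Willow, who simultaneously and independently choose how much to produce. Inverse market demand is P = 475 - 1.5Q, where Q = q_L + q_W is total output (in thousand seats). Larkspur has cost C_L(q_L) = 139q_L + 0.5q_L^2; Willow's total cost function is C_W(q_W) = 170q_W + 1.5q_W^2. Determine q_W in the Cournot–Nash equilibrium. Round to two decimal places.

Larkspur's profit: π_L = (475 - 1.5Q)q_L - (139q_L + (1/2)q_L²). Setting ∂π_L/∂q_L = 0: 336 - 4q_L - (3/2)(q_W) = 0.
Willow's profit: π_W = (475 - 1.5Q)q_W - (170q_W + (3/2)q_W²). Setting ∂π_W/∂q_W = 0: 305 - 6q_W - (3/2)(q_L) = 0.
Best responses: q_L = (336 - (3/2)q_W)/4, q_W = (305 - (3/2)q_L)/6.
Solving the pair: q_L = 71.6552, q_W = 32.9195.

32.92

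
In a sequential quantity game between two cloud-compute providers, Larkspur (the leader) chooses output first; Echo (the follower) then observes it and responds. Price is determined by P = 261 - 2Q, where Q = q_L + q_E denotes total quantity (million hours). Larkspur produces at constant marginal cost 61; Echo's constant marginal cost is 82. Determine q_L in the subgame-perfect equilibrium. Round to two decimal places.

55.25

The follower Echo best-responds to any q_L: π_E = (261 - 2Q)q_E - 82q_E.
Follower FOC: 179 - 2q_L - 4q_E = 0, so q_E(q_L) = (179 - 2q_L)/4.
The leader anticipates this reaction. Substituting into P = 261 - 2Q gives P = 343/2 - q_L, so π_L = (343/2 - q_L)q_L - 61q_L.
The leader's first-order condition 221/2 - 2q_L = 0 yields q_L = 221/4.
Then q_E = (179 - 2·(221/4))/4 = 137/8.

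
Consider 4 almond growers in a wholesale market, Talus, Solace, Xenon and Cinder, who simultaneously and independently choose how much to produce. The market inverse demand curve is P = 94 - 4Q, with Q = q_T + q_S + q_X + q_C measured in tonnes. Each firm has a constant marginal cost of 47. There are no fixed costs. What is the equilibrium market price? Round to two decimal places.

56.40

A representative firm's profit is π_i = q_i(94 - 4Q) - 47q_i.
First-order condition (treating rivals' output as given): 47 - 8q_i - 4·Σ_{j≠i} q_j = 0.
By symmetry each firm produces the same amount; substituting Σ_{j≠i} q_j = 3q_i yields q_i = 47/20.
Total output Q = 47/5, so price P = 94 - 4·(47/5) = 282/5.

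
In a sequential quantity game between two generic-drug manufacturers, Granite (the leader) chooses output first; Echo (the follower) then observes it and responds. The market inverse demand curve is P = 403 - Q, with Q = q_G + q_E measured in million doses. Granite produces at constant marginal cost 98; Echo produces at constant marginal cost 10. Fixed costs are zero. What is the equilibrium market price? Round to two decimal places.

152.25

The follower Echo best-responds to any q_G: π_E = (403 - Q)q_E - 10q_E.
Setting the follower's marginal profit to zero, 393 - q_G - 2q_E = 0, i.e. q_E = (393 - q_G)/2.
The leader anticipates this reaction. Substituting into P = 403 - Q gives P = 413/2 - (1/2)q_G, so π_G = (413/2 - (1/2)q_G)q_G - 98q_G.
Leader FOC: 217/2 - q_G = 0, so q_G = 217/2.
Then q_E = (393 - 217/2)/2 = 569/4.
Total output Q = 1003/4, so price P = 403 - 1003/4 = 609/4.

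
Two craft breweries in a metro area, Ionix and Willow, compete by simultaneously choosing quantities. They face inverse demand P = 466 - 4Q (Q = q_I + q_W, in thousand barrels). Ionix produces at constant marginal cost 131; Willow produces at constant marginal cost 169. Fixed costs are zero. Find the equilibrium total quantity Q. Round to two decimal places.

Ionix's profit: π_I = (466 - 4Q)q_I - (131q_I). Setting ∂π_I/∂q_I = 0: 335 - 8q_I - 4(q_W) = 0.
Willow's profit: π_W = (466 - 4Q)q_W - (169q_W). Setting ∂π_W/∂q_W = 0: 297 - 8q_W - 4(q_I) = 0.
Rearranging gives the reaction functions q_I = (335 - 4q_W)/8 and q_W = (297 - 4q_I)/8.
Solving the pair: q_I = 373/12, q_W = 259/12.
Total output Q = 373/12 + 259/12 = 158/3.

52.67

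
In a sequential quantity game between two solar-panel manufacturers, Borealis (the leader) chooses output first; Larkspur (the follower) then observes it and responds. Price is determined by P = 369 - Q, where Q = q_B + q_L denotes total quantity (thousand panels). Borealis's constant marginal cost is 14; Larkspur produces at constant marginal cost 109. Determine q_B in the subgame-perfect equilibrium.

225

Solve by backward induction. Given q_B, the follower Larkspur maximises π_L = (369 - q_B - q_L)q_L - 109q_L.
Setting the follower's marginal profit to zero, 260 - q_B - 2q_L = 0, i.e. q_L = (260 - q_B)/2.
The leader anticipates this reaction. Substituting into P = 369 - Q gives P = 239 - (1/2)q_B, so π_B = (239 - (1/2)q_B)q_B - 14q_B.
The leader's first-order condition 225 - q_B = 0 yields q_B = 225.
Then q_L = (260 - 225)/2 = 35/2.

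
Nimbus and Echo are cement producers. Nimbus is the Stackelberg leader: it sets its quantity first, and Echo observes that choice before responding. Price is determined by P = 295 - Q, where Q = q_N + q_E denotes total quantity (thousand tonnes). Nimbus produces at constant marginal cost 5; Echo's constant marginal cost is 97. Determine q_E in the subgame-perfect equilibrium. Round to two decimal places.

Solve by backward induction. Given q_N, the follower Echo maximises π_E = (295 - q_N - q_E)q_E - 97q_E.
∂π_E/∂q_E = 198 - q_N - 2q_E = 0 gives the reaction function q_E = (198 - q_N)/2.
The leader anticipates this reaction. Substituting into P = 295 - Q gives P = 196 - (1/2)q_N, so π_N = (196 - (1/2)q_N)q_N - 5q_N.
Maximising: ∂π_N/∂q_N = 191 - q_N = 0, giving q_N = 191.
Then q_E = (198 - 191)/2 = 7/2.

3.50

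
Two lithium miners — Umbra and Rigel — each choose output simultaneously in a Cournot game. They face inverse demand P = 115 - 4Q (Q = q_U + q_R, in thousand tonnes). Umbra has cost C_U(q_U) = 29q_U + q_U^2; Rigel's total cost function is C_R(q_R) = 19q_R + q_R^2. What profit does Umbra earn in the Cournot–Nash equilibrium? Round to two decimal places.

160.56

Umbra's profit: π_U = (115 - 4Q)q_U - (29q_U + q_U²). Setting ∂π_U/∂q_U = 0: 86 - 10q_U - 4(q_R) = 0.
Rigel's first-order condition: 96 - 10q_R - 4(q_U) = 0.
So q_U = (86 - 4q_R)/10 and q_R = (96 - 4q_U)/10.
Substituting one into the other gives q_U = 17/3 and q_R = 22/3.
Price P = 115 - 4·13 = 63.
Umbra's profit: 63·(17/3) - 29·(17/3) - (17/3)² = 1445/9.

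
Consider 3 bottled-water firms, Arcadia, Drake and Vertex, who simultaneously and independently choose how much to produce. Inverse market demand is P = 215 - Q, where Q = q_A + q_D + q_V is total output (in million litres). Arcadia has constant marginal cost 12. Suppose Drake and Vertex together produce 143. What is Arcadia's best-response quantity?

30

With rivals' combined output fixed at 143, Arcadia's profit is π_A = (215 - 143 - q_A)q_A - (12q_A) = (72 - q_A)q_A - (12q_A).
∂π_A/∂q_A = 60 - 2q_A = 0, so q_A = 30.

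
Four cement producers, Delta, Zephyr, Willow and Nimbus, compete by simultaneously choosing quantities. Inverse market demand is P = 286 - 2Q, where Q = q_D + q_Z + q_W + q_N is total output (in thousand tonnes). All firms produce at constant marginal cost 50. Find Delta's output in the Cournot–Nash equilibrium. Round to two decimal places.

Each firm earns π_i = (286 - 2Q)q_i - 50q_i.
Setting ∂π_i/∂q_i = 0 with rivals' quantities fixed: 236 - 4q_i - 2·Σ_{j≠i} q_j = 0.
With identical firms every q_j equals q_i, so Σ_{j≠i} q_j = 3q_i and 236 = 10q_i, giving q_i = 118/5.

23.60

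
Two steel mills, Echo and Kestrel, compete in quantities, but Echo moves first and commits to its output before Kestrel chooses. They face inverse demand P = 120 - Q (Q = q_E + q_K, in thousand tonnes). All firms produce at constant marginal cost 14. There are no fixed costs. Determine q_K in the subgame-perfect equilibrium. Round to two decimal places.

26.50

The follower Kestrel best-responds to any q_E: π_K = (120 - Q)q_K - 14q_K.
Setting the follower's marginal profit to zero, 106 - q_E - 2q_K = 0, i.e. q_K = (106 - q_E)/2.
The leader anticipates this reaction. Substituting into P = 120 - Q gives P = 67 - (1/2)q_E, so π_E = (67 - (1/2)q_E)q_E - 14q_E.
Maximising: ∂π_E/∂q_E = 53 - q_E = 0, giving q_E = 53.
Then q_K = (106 - 53)/2 = 53/2.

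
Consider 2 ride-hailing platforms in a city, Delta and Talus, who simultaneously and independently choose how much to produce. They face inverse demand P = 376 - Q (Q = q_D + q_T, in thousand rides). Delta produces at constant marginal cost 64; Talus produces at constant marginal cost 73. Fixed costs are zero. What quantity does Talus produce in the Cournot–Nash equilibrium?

Delta's profit: π_D = (376 - Q)q_D - (64q_D). Setting ∂π_D/∂q_D = 0: 312 - 2q_D - (q_T) = 0.
Talus's first-order condition: 303 - 2q_T - (q_D) = 0.
Best responses: q_D = (312 - q_T)/2, q_T = (303 - q_D)/2.
Solving the pair: q_D = 107, q_T = 98.

98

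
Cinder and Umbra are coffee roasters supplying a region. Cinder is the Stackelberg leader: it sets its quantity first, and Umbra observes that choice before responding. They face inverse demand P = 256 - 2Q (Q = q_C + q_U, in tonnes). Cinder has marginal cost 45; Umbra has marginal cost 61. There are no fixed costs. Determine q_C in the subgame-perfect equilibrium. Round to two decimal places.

56.75

The follower Umbra best-responds to any q_C: π_U = (256 - 2Q)q_U - 61q_U.
∂π_U/∂q_U = 195 - 2q_C - 4q_U = 0 gives the reaction function q_U = (195 - 2q_C)/4.
The leader anticipates this reaction. Substituting into P = 256 - 2Q gives P = 317/2 - q_C, so π_C = (317/2 - q_C)q_C - 45q_C.
Leader FOC: 227/2 - 2q_C = 0, so q_C = 227/4.
Then q_U = (195 - 2·(227/4))/4 = 163/8.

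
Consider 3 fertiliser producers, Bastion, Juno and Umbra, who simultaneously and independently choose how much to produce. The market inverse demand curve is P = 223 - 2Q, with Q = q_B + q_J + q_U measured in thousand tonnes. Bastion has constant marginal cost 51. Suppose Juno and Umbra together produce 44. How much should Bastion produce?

With rivals' combined output fixed at 44, Bastion's profit is π_B = (223 - 2·44 - 2q_B)q_B - (51q_B) = (135 - 2q_B)q_B - (51q_B).
∂π_B/∂q_B = 84 - 4q_B = 0, so q_B = 21.

21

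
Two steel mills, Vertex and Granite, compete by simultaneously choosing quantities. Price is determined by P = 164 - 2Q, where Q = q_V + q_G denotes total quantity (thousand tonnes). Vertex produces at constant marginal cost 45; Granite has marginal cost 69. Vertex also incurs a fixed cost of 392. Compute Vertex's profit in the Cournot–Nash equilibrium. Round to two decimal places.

744.06

Vertex's profit: π_V = (164 - 2Q)q_V - (45q_V). Setting ∂π_V/∂q_V = 0: 119 - 4q_V - 2(q_G) = 0.
Granite's profit: π_G = (164 - 2Q)q_G - (69q_G). Setting ∂π_G/∂q_G = 0: 95 - 4q_G - 2(q_V) = 0.
Rearranging gives the reaction functions q_V = (119 - 2q_G)/4 and q_G = (95 - 2q_V)/4.
Solving the pair: q_V = 143/6, q_G = 71/6.
Price P = 164 - 2·(107/3) = 278/3.
Vertex's profit: (278/3 - 45)·(143/6) - 392 = 744.0556.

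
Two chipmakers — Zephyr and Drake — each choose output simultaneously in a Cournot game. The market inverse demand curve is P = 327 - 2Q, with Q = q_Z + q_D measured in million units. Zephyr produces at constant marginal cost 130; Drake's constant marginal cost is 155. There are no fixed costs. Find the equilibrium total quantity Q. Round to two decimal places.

Zephyr's profit: π_Z = (327 - 2Q)q_Z - (130q_Z). Setting ∂π_Z/∂q_Z = 0: 197 - 4q_Z - 2(q_D) = 0.
Drake's first-order condition: 172 - 4q_D - 2(q_Z) = 0.
So q_Z = (197 - 2q_D)/4 and q_D = (172 - 2q_Z)/4.
Substituting one into the other gives q_Z = 37 and q_D = 49/2.
Total output Q = 37 + 49/2 = 123/2.

61.50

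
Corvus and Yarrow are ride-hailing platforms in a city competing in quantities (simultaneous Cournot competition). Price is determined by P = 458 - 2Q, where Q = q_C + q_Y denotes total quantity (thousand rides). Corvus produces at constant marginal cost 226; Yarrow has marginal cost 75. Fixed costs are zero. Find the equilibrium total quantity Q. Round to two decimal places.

102.50

Corvus's profit: π_C = (458 - 2Q)q_C - (226q_C). Setting ∂π_C/∂q_C = 0: 232 - 4q_C - 2(q_Y) = 0.
Yarrow's profit: π_Y = (458 - 2Q)q_Y - (75q_Y). Setting ∂π_Y/∂q_Y = 0: 383 - 4q_Y - 2(q_C) = 0.
So q_C = (232 - 2q_Y)/4 and q_Y = (383 - 2q_C)/4.
Substituting one into the other gives q_C = 27/2 and q_Y = 89.
Total output Q = 27/2 + 89 = 205/2.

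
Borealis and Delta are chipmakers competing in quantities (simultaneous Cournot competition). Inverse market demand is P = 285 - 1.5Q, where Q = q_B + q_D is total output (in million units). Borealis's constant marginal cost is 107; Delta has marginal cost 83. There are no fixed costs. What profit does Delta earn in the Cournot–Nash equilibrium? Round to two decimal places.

Borealis's profit: π_B = (285 - 1.5Q)q_B - (107q_B). Setting ∂π_B/∂q_B = 0: 178 - 3q_B - (3/2)(q_D) = 0.
Delta's first-order condition: 202 - 3q_D - (3/2)(q_B) = 0.
Rearranging gives the reaction functions q_B = (178 - (3/2)q_D)/3 and q_D = (202 - (3/2)q_B)/3.
Substituting one into the other gives q_B = 308/9 and q_D = 452/9.
Price P = 285 - (3/2)·(760/9) = 475/3.
Delta's profit: (475/3 - 83)·(452/9) = 3783.4074.

3783.41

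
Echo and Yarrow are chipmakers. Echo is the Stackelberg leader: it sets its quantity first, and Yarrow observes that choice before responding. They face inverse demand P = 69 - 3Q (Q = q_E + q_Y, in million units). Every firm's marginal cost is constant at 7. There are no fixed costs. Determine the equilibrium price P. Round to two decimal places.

22.50

The follower Yarrow best-responds to any q_E: π_Y = (69 - 3Q)q_Y - 7q_Y.
∂π_Y/∂q_Y = 62 - 3q_E - 6q_Y = 0 gives the reaction function q_Y = (62 - 3q_E)/6.
The leader anticipates this reaction. Substituting into P = 69 - 3Q gives P = 38 - (3/2)q_E, so π_E = (38 - (3/2)q_E)q_E - 7q_E.
Maximising: ∂π_E/∂q_E = 31 - 3q_E = 0, giving q_E = 31/3.
Then q_Y = (62 - 3·(31/3))/6 = 31/6.
Total output Q = 31/2, so price P = 69 - 3·(31/2) = 45/2.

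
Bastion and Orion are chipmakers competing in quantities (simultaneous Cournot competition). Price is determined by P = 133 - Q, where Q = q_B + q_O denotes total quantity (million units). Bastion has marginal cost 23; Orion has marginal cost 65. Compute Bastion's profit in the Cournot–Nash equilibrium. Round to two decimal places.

Bastion's profit: π_B = (133 - Q)q_B - (23q_B). Setting ∂π_B/∂q_B = 0: 110 - 2q_B - (q_O) = 0.
Orion's profit: π_O = (133 - Q)q_O - (65q_O). Setting ∂π_O/∂q_O = 0: 68 - 2q_O - (q_B) = 0.
Rearranging gives the reaction functions q_B = (110 - q_O)/2 and q_O = (68 - q_B)/2.
Solving the pair: q_B = 152/3, q_O = 26/3.
Price P = 133 - 178/3 = 221/3.
Bastion's profit: (221/3 - 23)·(152/3) = 2567.1111.

2567.11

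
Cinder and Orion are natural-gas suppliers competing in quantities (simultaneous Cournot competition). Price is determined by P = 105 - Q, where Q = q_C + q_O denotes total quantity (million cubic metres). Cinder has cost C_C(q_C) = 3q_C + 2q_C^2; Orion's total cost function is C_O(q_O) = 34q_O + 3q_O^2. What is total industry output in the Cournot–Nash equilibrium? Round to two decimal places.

Cinder's profit: π_C = (105 - Q)q_C - (3q_C + 2q_C²). Setting ∂π_C/∂q_C = 0: 102 - 6q_C - (q_O) = 0.
Orion's first-order condition: 71 - 8q_O - (q_C) = 0.
Rearranging gives the reaction functions q_C = (102 - q_O)/6 and q_O = (71 - q_C)/8.
Substituting one into the other gives q_C = 745/47 and q_O = 324/47.
Total output Q = 745/47 + 324/47 = 1069/47.

22.74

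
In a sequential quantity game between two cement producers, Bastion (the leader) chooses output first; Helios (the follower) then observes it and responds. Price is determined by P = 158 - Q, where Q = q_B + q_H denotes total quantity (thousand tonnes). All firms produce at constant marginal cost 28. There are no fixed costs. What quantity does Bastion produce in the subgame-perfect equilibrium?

The follower Helios best-responds to any q_B: π_H = (158 - Q)q_H - 28q_H.
∂π_H/∂q_H = 130 - q_B - 2q_H = 0 gives the reaction function q_H = (130 - q_B)/2.
The leader anticipates this reaction. Substituting into P = 158 - Q gives P = 93 - (1/2)q_B, so π_B = (93 - (1/2)q_B)q_B - 28q_B.
Leader FOC: 65 - q_B = 0, so q_B = 65.
Then q_H = (130 - 65)/2 = 65/2.

65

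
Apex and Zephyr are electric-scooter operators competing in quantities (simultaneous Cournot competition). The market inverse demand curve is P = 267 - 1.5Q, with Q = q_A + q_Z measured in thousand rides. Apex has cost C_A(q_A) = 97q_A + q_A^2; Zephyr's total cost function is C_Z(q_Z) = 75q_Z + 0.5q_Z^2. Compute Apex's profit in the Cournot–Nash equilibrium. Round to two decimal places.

1219.31

Apex's profit: π_A = (267 - 1.5Q)q_A - (97q_A + q_A²). Setting ∂π_A/∂q_A = 0: 170 - 5q_A - (3/2)(q_Z) = 0.
Zephyr's profit: π_Z = (267 - 1.5Q)q_Z - (75q_Z + (1/2)q_Z²). Setting ∂π_Z/∂q_Z = 0: 192 - 4q_Z - (3/2)(q_A) = 0.
Best responses: q_A = (170 - (3/2)q_Z)/5, q_Z = (192 - (3/2)q_A)/4.
Solving the pair: q_A = 1568/71, q_Z = 39.7183.
Price P = 267 - (3/2)·61.8028 = 174.2958.
Apex's profit: 174.2958·(1568/71) - 97·(1568/71) - (1568/71)² = 1219.3136.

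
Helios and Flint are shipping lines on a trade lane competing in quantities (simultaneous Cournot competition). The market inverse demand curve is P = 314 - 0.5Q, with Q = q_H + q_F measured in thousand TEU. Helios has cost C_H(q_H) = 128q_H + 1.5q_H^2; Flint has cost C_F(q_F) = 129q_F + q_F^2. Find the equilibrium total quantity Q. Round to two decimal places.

Helios's profit: π_H = (314 - 0.5Q)q_H - (128q_H + (3/2)q_H²). Setting ∂π_H/∂q_H = 0: 186 - 4q_H - (1/2)(q_F) = 0.
Flint's first-order condition: 185 - 3q_F - (1/2)(q_H) = 0.
So q_H = (186 - (1/2)q_F)/4 and q_F = (185 - (1/2)q_H)/3.
Solving the pair: q_H = 1862/47, q_F = 55.0638.
Total output Q = 1862/47 + 55.0638 = 94.6809.

94.68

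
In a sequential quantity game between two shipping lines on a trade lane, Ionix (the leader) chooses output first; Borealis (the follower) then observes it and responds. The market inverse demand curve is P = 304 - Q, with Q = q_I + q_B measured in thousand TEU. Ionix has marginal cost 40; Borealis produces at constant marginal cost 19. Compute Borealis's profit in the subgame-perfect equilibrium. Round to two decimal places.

6683.06

Solve by backward induction. Given q_I, the follower Borealis maximises π_B = (304 - q_I - q_B)q_B - 19q_B.
Setting the follower's marginal profit to zero, 285 - q_I - 2q_B = 0, i.e. q_B = (285 - q_I)/2.
The leader anticipates this reaction. Substituting into P = 304 - Q gives P = 323/2 - (1/2)q_I, so π_I = (323/2 - (1/2)q_I)q_I - 40q_I.
Leader FOC: 243/2 - q_I = 0, so q_I = 243/2.
Then q_B = (285 - 243/2)/2 = 327/4.
Price P = 304 - 813/4 = 403/4.
Borealis's profit: (403/4 - 19)·(327/4) = 6683.0625.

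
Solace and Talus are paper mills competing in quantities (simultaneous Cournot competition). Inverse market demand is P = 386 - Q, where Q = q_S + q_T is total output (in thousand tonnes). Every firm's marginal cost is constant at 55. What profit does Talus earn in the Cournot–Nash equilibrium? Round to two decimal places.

Each firm earns π_i = (386 - Q)q_i - 55q_i.
First-order condition (treating rivals' output as given): 331 - 2q_i - q_j = 0.
By symmetry each firm produces the same amount; substituting q_j = q_i yields q_i = 331/3.
Price P = 386 - 662/3 = 496/3.
Talus's profit: (496/3 - 55)·(331/3) = 12173.4444.

12173.44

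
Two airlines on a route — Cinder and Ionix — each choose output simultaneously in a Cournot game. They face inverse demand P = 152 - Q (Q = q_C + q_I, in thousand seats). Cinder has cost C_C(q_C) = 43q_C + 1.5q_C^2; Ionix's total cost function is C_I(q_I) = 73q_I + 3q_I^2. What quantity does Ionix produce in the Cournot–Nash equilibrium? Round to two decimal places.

7.33

Cinder's profit: π_C = (152 - Q)q_C - (43q_C + (3/2)q_C²). Setting ∂π_C/∂q_C = 0: 109 - 5q_C - (q_I) = 0.
Ionix's profit: π_I = (152 - Q)q_I - (73q_I + 3q_I²). Setting ∂π_I/∂q_I = 0: 79 - 8q_I - (q_C) = 0.
So q_C = (109 - q_I)/5 and q_I = (79 - q_C)/8.
Substituting one into the other gives q_C = 61/3 and q_I = 22/3.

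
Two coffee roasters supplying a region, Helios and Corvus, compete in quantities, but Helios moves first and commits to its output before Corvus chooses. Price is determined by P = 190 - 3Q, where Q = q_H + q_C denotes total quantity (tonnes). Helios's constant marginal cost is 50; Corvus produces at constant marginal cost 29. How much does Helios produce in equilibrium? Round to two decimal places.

19.83

Solve by backward induction. Given q_H, the follower Corvus maximises π_C = (190 - 3q_H - 3q_C)q_C - 29q_C.
Follower FOC: 161 - 3q_H - 6q_C = 0, so q_C(q_H) = (161 - 3q_H)/6.
Helios substitutes q_C(q_H) into its own profit: π_H = q_H(190 - 3q_H - (161 - 3q_H)/2) - 50q_H = (219/2 - (3/2)q_H)q_H - 50q_H.
Maximising: ∂π_H/∂q_H = 119/2 - 3q_H = 0, giving q_H = 119/6.
Then q_C = (161 - 3·(119/6))/6 = 203/12.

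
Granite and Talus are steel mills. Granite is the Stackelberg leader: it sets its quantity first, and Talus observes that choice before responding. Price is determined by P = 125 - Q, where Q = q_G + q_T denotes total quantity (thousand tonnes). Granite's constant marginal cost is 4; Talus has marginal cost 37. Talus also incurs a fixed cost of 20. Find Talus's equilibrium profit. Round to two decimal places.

10.25

Solve by backward induction. Given q_G, the follower Talus maximises π_T = (125 - q_G - q_T)q_T - 37q_T.
Setting the follower's marginal profit to zero, 88 - q_G - 2q_T = 0, i.e. q_T = (88 - q_G)/2.
Granite substitutes q_T(q_G) into its own profit: π_G = q_G(125 - q_G - (88 - q_G)/2) - 4q_G = (81 - (1/2)q_G)q_G - 4q_G.
Maximising: ∂π_G/∂q_G = 77 - q_G = 0, giving q_G = 77.
Then q_T = (88 - 77)/2 = 11/2.
Price P = 125 - 165/2 = 85/2.
Talus's profit: (85/2 - 37)·(11/2) - 20 = 41/4.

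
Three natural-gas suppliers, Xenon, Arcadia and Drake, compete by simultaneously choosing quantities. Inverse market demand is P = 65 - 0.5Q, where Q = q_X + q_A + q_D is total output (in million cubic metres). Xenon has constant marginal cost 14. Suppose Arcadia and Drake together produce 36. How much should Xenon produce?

With rivals' combined output fixed at 36, Xenon's profit is π_X = (65 - (1/2)·36 - (1/2)q_X)q_X - (14q_X) = (47 - (1/2)q_X)q_X - (14q_X).
∂π_X/∂q_X = 33 - q_X = 0, so q_X = 33.

33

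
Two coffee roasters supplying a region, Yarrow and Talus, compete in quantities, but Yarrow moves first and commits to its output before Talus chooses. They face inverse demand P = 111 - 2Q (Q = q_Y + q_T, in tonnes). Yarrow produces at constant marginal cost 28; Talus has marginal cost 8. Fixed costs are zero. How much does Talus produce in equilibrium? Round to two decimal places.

The follower Talus best-responds to any q_Y: π_T = (111 - 2Q)q_T - 8q_T.
Setting the follower's marginal profit to zero, 103 - 2q_Y - 4q_T = 0, i.e. q_T = (103 - 2q_Y)/4.
Yarrow substitutes q_T(q_Y) into its own profit: π_Y = q_Y(111 - 2q_Y - (103 - 2q_Y)/2) - 28q_Y = (119/2 - q_Y)q_Y - 28q_Y.
Leader FOC: 63/2 - 2q_Y = 0, so q_Y = 63/4.
Then q_T = (103 - 2·(63/4))/4 = 143/8.

17.88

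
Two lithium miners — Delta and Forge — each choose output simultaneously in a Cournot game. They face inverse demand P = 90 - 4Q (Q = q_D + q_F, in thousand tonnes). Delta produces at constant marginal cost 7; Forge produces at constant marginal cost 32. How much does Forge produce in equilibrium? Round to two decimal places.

Delta's profit: π_D = (90 - 4Q)q_D - (7q_D). Setting ∂π_D/∂q_D = 0: 83 - 8q_D - 4(q_F) = 0.
Forge's first-order condition: 58 - 8q_F - 4(q_D) = 0.
Rearranging gives the reaction functions q_D = (83 - 4q_F)/8 and q_F = (58 - 4q_D)/8.
Substituting one into the other gives q_D = 9 and q_F = 11/4.

2.75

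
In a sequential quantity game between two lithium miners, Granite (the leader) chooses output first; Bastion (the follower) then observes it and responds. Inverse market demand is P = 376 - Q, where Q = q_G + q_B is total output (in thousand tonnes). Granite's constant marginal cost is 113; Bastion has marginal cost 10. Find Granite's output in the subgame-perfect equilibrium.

80

Solve by backward induction. Given q_G, the follower Bastion maximises π_B = (376 - q_G - q_B)q_B - 10q_B.
∂π_B/∂q_B = 366 - q_G - 2q_B = 0 gives the reaction function q_B = (366 - q_G)/2.
Granite substitutes q_B(q_G) into its own profit: π_G = q_G(376 - q_G - (366 - q_G)/2) - 113q_G = (193 - (1/2)q_G)q_G - 113q_G.
The leader's first-order condition 80 - q_G = 0 yields q_G = 80.
Then q_B = (366 - 80)/2 = 143.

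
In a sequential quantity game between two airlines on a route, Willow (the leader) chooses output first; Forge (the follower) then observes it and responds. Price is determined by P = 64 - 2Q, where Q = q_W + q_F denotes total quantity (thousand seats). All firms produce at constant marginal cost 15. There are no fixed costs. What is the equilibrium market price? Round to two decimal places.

The follower Forge best-responds to any q_W: π_F = (64 - 2Q)q_F - 15q_F.
∂π_F/∂q_F = 49 - 2q_W - 4q_F = 0 gives the reaction function q_F = (49 - 2q_W)/4.
Willow substitutes q_F(q_W) into its own profit: π_W = q_W(64 - 2q_W - (49 - 2q_W)/2) - 15q_W = (79/2 - q_W)q_W - 15q_W.
Leader FOC: 49/2 - 2q_W = 0, so q_W = 49/4.
Then q_F = (49 - 2·(49/4))/4 = 49/8.
Total output Q = 147/8, so price P = 64 - 2·(147/8) = 109/4.

27.25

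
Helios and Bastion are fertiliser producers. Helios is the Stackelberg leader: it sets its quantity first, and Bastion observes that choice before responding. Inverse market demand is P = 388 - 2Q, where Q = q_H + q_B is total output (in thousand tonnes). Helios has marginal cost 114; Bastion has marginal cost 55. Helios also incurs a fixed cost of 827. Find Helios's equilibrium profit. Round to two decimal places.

2062.06

The follower Bastion best-responds to any q_H: π_B = (388 - 2Q)q_B - 55q_B.
∂π_B/∂q_B = 333 - 2q_H - 4q_B = 0 gives the reaction function q_B = (333 - 2q_H)/4.
Helios substitutes q_B(q_H) into its own profit: π_H = q_H(388 - 2q_H - (333 - 2q_H)/2) - 114q_H = (443/2 - q_H)q_H - 114q_H.
Leader FOC: 215/2 - 2q_H = 0, so q_H = 215/4.
Then q_B = (333 - 2·(215/4))/4 = 451/8.
Price P = 388 - 2·(881/8) = 671/4.
Helios's profit: (671/4 - 114)·(215/4) - 827 = 2062.0625.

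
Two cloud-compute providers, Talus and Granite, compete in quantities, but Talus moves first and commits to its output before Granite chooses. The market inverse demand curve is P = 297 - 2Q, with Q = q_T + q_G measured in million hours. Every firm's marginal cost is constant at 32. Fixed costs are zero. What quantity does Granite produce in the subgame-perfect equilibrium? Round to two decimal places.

33.13

Solve by backward induction. Given q_T, the follower Granite maximises π_G = (297 - 2q_T - 2q_G)q_G - 32q_G.
Setting the follower's marginal profit to zero, 265 - 2q_T - 4q_G = 0, i.e. q_G = (265 - 2q_T)/4.
Talus substitutes q_G(q_T) into its own profit: π_T = q_T(297 - 2q_T - (265 - 2q_T)/2) - 32q_T = (329/2 - q_T)q_T - 32q_T.
The leader's first-order condition 265/2 - 2q_T = 0 yields q_T = 265/4.
Then q_G = (265 - 2·(265/4))/4 = 265/8.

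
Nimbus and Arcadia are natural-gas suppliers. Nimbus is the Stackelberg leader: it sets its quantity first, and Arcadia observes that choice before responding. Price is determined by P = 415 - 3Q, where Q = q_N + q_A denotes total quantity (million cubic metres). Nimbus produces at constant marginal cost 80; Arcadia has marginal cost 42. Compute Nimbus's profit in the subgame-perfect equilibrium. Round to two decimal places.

3675.38

Solve by backward induction. Given q_N, the follower Arcadia maximises π_A = (415 - 3q_N - 3q_A)q_A - 42q_A.
Setting the follower's marginal profit to zero, 373 - 3q_N - 6q_A = 0, i.e. q_A = (373 - 3q_N)/6.
Nimbus substitutes q_A(q_N) into its own profit: π_N = q_N(415 - 3q_N - (373 - 3q_N)/2) - 80q_N = (457/2 - (3/2)q_N)q_N - 80q_N.
Maximising: ∂π_N/∂q_N = 297/2 - 3q_N = 0, giving q_N = 99/2.
Then q_A = (373 - 3·(99/2))/6 = 449/12.
Price P = 415 - 3·(1043/12) = 617/4.
Nimbus's profit: (617/4 - 80)·(99/2) = 3675.3750.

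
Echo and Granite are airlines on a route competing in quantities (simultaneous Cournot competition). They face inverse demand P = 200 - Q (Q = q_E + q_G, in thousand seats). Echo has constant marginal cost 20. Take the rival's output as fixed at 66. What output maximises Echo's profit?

57

With the rival's output fixed at 66, Echo's profit is π_E = (200 - 66 - q_E)q_E - (20q_E) = (134 - q_E)q_E - (20q_E).
∂π_E/∂q_E = 114 - 2q_E = 0, so q_E = 57.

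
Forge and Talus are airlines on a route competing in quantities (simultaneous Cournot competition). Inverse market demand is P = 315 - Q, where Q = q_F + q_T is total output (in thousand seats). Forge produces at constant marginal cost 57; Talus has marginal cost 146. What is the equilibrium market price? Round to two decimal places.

172.67

Forge's profit: π_F = (315 - Q)q_F - (57q_F). Setting ∂π_F/∂q_F = 0: 258 - 2q_F - (q_T) = 0.
Talus's first-order condition: 169 - 2q_T - (q_F) = 0.
So q_F = (258 - q_T)/2 and q_T = (169 - q_F)/2.
Solving the pair: q_F = 347/3, q_T = 80/3.
Total output Q = 427/3, so price P = 315 - 427/3 = 518/3.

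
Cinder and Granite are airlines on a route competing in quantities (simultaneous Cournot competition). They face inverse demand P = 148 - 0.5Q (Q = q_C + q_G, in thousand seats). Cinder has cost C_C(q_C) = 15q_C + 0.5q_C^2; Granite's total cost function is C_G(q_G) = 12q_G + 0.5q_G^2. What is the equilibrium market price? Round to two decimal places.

Cinder's profit: π_C = (148 - 0.5Q)q_C - (15q_C + (1/2)q_C²). Setting ∂π_C/∂q_C = 0: 133 - 2q_C - (1/2)(q_G) = 0.
Granite's first-order condition: 136 - 2q_G - (1/2)(q_C) = 0.
Best responses: q_C = (133 - (1/2)q_G)/2, q_G = (136 - (1/2)q_C)/2.
Solving the pair: q_C = 264/5, q_G = 274/5.
Total output Q = 538/5, so price P = 148 - (1/2)·(538/5) = 471/5.

94.20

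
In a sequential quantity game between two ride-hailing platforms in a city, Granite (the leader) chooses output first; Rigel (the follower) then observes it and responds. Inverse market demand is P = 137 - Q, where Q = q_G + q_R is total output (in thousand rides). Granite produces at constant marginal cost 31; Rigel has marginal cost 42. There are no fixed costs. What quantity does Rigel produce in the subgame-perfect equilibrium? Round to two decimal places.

18.25

The follower Rigel best-responds to any q_G: π_R = (137 - Q)q_R - 42q_R.
Setting the follower's marginal profit to zero, 95 - q_G - 2q_R = 0, i.e. q_R = (95 - q_G)/2.
Granite substitutes q_R(q_G) into its own profit: π_G = q_G(137 - q_G - (95 - q_G)/2) - 31q_G = (179/2 - (1/2)q_G)q_G - 31q_G.
The leader's first-order condition 117/2 - q_G = 0 yields q_G = 117/2.
Then q_R = (95 - 117/2)/2 = 73/4.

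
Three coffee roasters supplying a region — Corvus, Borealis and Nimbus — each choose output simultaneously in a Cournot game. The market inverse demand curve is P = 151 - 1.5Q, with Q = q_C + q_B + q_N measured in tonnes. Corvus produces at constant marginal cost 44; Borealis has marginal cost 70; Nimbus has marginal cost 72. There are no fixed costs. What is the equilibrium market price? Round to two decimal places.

84.25

Corvus's profit: π_C = (151 - 1.5Q)q_C - (44q_C). Setting ∂π_C/∂q_C = 0: 107 - 3q_C - (3/2)(q_B + q_N) = 0.
Borealis's profit: π_B = (151 - 1.5Q)q_B - (70q_B). Setting ∂π_B/∂q_B = 0: 81 - 3q_B - (3/2)(q_C + q_N) = 0.
Nimbus's first-order condition: 79 - 3q_N - (3/2)(q_C + q_B) = 0.
Summing all 3 equations gives 267 − 6Q = 0, hence Q = 89/2.
Back-substituting: q_C = (107 − 267/4)/(3/2) = 161/6, q_B = (81 − 267/4)/(3/2) = 19/2, q_N = (79 − 267/4)/(3/2) = 49/6.
Total output Q = 89/2, so price P = 151 - (3/2)·(89/2) = 337/4.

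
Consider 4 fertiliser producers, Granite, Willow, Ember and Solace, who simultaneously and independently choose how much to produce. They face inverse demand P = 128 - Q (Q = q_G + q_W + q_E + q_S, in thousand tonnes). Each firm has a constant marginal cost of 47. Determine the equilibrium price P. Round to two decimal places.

63.20

Each firm earns π_i = (128 - Q)q_i - 47q_i.
Setting ∂π_i/∂q_i = 0 with rivals' quantities fixed: 81 - 2q_i - Σ_{j≠i} q_j = 0.
By symmetry each firm produces the same amount; substituting Σ_{j≠i} q_j = 3q_i yields q_i = 81/5.
Total output Q = 324/5, so price P = 128 - 324/5 = 316/5.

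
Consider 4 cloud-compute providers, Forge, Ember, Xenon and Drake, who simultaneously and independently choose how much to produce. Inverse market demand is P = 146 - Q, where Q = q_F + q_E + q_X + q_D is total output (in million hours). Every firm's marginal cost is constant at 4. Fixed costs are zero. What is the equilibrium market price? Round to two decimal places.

32.40

Each firm earns π_i = (146 - Q)q_i - 4q_i.
First-order condition (treating rivals' output as given): 142 - 2q_i - Σ_{j≠i} q_j = 0.
With identical firms every q_j equals q_i, so Σ_{j≠i} q_j = 3q_i and 142 = 5q_i, giving q_i = 142/5.
Total output Q = 568/5, so price P = 146 - 568/5 = 162/5.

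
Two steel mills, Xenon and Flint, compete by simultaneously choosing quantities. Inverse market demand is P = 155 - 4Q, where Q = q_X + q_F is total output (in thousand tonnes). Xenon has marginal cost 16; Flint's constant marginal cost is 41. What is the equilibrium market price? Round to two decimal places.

70.67

Xenon's profit: π_X = (155 - 4Q)q_X - (16q_X). Setting ∂π_X/∂q_X = 0: 139 - 8q_X - 4(q_F) = 0.
Flint's first-order condition: 114 - 8q_F - 4(q_X) = 0.
So q_X = (139 - 4q_F)/8 and q_F = (114 - 4q_X)/8.
Solving the pair: q_X = 41/3, q_F = 89/12.
Total output Q = 253/12, so price P = 155 - 4·(253/12) = 212/3.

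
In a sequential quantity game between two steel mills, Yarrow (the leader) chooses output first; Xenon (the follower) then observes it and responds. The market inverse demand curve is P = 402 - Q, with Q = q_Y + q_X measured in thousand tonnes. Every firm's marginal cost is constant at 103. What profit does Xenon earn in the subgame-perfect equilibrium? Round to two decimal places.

5587.56

Solve by backward induction. Given q_Y, the follower Xenon maximises π_X = (402 - q_Y - q_X)q_X - 103q_X.
Follower FOC: 299 - q_Y - 2q_X = 0, so q_X(q_Y) = (299 - q_Y)/2.
The leader anticipates this reaction. Substituting into P = 402 - Q gives P = 505/2 - (1/2)q_Y, so π_Y = (505/2 - (1/2)q_Y)q_Y - 103q_Y.
Maximising: ∂π_Y/∂q_Y = 299/2 - q_Y = 0, giving q_Y = 299/2.
Then q_X = (299 - 299/2)/2 = 299/4.
Price P = 402 - 897/4 = 711/4.
Xenon's profit: (711/4 - 103)·(299/4) = 5587.5625.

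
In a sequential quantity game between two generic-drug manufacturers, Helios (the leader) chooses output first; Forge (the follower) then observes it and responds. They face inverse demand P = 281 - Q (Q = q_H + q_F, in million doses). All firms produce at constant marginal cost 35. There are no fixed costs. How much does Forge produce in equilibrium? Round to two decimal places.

Solve by backward induction. Given q_H, the follower Forge maximises π_F = (281 - q_H - q_F)q_F - 35q_F.
∂π_F/∂q_F = 246 - q_H - 2q_F = 0 gives the reaction function q_F = (246 - q_H)/2.
Helios substitutes q_F(q_H) into its own profit: π_H = q_H(281 - q_H - (246 - q_H)/2) - 35q_H = (158 - (1/2)q_H)q_H - 35q_H.
Maximising: ∂π_H/∂q_H = 123 - q_H = 0, giving q_H = 123.
Then q_F = (246 - 123)/2 = 123/2.

61.50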